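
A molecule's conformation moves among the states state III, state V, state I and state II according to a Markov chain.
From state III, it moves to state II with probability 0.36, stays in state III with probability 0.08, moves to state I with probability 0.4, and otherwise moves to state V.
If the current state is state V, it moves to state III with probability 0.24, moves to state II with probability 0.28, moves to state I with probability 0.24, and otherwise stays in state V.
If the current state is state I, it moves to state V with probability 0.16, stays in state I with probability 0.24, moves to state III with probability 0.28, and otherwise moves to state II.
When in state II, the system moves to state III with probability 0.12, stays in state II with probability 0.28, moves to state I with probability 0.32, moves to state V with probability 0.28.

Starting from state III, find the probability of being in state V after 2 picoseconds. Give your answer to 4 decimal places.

Propagate the distribution vector 2 picoseconds from state III.
After 0 picoseconds: (1.0000, 0.0000, 0.0000, 0.0000)
After 1 picosecond: (0.0800, 0.1600, 0.4000, 0.3600)
After 2 picoseconds: (0.2000, 0.2160, 0.2816, 0.3024)
P(in state V after 2 picoseconds) = 0.2160

0.2160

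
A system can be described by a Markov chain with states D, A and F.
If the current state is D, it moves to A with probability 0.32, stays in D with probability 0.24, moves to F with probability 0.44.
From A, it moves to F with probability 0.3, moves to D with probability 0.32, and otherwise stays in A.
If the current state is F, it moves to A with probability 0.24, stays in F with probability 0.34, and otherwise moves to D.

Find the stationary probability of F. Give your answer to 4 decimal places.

Let the stationary distribution be π with π = πP and π_1 + π_2 + π_3 = 1.
π_1 = 0.24·π_1 + 0.32·π_2 + 0.42·π_3
π_2 = 0.32·π_1 + 0.38·π_2 + 0.24·π_3
Solving with the normalization constraint gives π = (0.3297, 0.3097, 0.3606).
So the stationary probability of F is 0.3606.

0.3606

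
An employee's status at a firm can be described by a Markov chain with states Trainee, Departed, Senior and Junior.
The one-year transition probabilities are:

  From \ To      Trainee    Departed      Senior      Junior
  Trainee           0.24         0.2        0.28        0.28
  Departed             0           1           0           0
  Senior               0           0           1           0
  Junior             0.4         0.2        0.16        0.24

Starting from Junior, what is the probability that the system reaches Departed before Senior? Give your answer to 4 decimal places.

0.4983

Let h(s) be the probability of absorption at Departed starting from transient state s. Then h(Departed) = 1 and h(Senior) = 0. By first-step analysis:
h(Trainee) = 0.24·h(Trainee) + 0.2·1 + 0.28·0 + 0.28·h(Junior)
h(Junior) = 0.4·h(Trainee) + 0.2·1 + 0.16·0 + 0.24·h(Junior)
Solving: h(Trainee) = 0.4467, h(Junior) = 0.4983.
Starting from Junior, the probability is 0.4983.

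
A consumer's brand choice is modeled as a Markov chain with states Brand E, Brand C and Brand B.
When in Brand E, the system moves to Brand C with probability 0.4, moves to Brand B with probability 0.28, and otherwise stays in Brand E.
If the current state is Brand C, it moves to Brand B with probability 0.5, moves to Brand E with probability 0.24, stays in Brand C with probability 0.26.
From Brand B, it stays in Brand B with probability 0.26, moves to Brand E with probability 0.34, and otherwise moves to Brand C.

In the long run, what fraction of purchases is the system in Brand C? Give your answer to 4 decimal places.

Let the stationary distribution be π with π = πP and π_1 + π_2 + π_3 = 1.
π_1 = 0.32·π_1 + 0.24·π_2 + 0.34·π_3
π_2 = 0.4·π_1 + 0.26·π_2 + 0.4·π_3
Solving with the normalization constraint gives π = (0.2989, 0.3509, 0.3502).
So the stationary probability of Brand C is 0.3509.

0.3509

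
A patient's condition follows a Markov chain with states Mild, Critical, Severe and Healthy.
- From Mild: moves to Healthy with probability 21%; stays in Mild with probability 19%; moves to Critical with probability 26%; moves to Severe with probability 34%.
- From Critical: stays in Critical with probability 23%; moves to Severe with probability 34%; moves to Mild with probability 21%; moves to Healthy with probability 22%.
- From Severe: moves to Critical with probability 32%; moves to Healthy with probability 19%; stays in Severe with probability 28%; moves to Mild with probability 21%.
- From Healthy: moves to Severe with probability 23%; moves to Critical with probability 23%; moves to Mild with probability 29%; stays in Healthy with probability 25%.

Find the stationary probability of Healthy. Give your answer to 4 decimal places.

0.2153

Let the stationary distribution be π with π = πP and π_1 + π_2 + π_3 + π_4 = 1.
π_1 = 0.19·π_1 + 0.21·π_2 + 0.21·π_3 + 0.29·π_4
π_2 = 0.26·π_1 + 0.23·π_2 + 0.32·π_3 + 0.23·π_4
π_3 = 0.34·π_1 + 0.34·π_2 + 0.28·π_3 + 0.23·π_4
Solving with the normalization constraint gives π = (0.2228, 0.2635, 0.2984, 0.2153).
So the stationary probability of Healthy is 0.2153.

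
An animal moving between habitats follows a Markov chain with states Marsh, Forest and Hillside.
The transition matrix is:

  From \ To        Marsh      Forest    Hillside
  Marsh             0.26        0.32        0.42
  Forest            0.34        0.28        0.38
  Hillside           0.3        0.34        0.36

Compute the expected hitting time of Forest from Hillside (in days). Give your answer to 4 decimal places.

2.9919

Let t(s) be the expected number of days to first reach Forest from state s, with t(Forest) = 0. Conditioning on the first day:
t(Marsh) = 1 + 0.26·t(Marsh) + 0.42·t(Hillside)
t(Hillside) = 1 + 0.3·t(Marsh) + 0.36·t(Hillside)
Solving: t(Marsh) = 3.0495, t(Hillside) = 2.9919.
Expected days from Hillside to Forest: 2.9919.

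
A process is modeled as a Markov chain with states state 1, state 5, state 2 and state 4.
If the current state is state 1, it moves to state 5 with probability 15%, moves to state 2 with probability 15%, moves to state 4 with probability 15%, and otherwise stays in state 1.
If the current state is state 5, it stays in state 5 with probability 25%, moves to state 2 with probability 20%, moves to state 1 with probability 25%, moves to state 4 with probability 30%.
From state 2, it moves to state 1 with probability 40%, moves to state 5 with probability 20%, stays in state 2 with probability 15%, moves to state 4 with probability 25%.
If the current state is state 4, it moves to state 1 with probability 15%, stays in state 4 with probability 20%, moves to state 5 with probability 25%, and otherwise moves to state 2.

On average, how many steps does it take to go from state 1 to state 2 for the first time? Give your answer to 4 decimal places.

4.8485

Let t(s) be the expected number of steps to first reach state 2 from state s, with t(state 2) = 0. Conditioning on the first step:
t(state 1) = 1 + 0.55·t(state 1) + 0.15·t(state 5) + 0.15·t(state 4)
t(state 5) = 1 + 0.25·t(state 1) + 0.25·t(state 5) + 0.3·t(state 4)
t(state 4) = 1 + 0.15·t(state 1) + 0.25·t(state 5) + 0.2·t(state 4)
Solving: t(state 1) = 4.8485, t(state 5) = 4.3579, t(state 4) = 3.5209.
Expected steps from state 1 to state 2: 4.8485.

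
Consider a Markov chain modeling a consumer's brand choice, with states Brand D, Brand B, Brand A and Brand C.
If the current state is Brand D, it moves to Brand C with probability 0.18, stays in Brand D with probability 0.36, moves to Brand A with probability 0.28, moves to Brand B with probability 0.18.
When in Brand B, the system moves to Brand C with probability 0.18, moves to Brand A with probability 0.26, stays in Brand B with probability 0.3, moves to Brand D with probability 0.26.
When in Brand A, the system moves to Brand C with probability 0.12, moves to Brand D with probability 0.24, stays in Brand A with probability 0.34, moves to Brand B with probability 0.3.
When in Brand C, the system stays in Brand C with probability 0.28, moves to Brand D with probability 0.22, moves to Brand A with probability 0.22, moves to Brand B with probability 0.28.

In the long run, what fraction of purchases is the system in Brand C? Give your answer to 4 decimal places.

Let the stationary distribution be π with π = πP and π_1 + π_2 + π_3 + π_4 = 1.
π_1 = 0.36·π_1 + 0.26·π_2 + 0.24·π_3 + 0.22·π_4
π_2 = 0.18·π_1 + 0.3·π_2 + 0.3·π_3 + 0.28·π_4
π_3 = 0.28·π_1 + 0.26·π_2 + 0.34·π_3 + 0.22·π_4
Solving with the normalization constraint gives π = (0.2746, 0.2634, 0.2807, 0.1813).
So the stationary probability of Brand C is 0.1813.

0.1813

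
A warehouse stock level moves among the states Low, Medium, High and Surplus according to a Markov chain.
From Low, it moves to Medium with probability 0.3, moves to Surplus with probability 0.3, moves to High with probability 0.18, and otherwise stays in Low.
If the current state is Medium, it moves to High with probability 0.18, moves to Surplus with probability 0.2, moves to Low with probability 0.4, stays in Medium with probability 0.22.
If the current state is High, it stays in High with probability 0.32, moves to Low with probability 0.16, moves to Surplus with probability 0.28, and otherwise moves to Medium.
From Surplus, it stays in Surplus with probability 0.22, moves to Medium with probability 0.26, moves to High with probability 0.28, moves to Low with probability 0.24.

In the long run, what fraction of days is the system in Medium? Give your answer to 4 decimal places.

0.2553

Let the stationary distribution be π with π = πP and π_1 + π_2 + π_3 + π_4 = 1.
π_1 = 0.22·π_1 + 0.4·π_2 + 0.16·π_3 + 0.24·π_4
π_2 = 0.3·π_1 + 0.22·π_2 + 0.24·π_3 + 0.26·π_4
π_3 = 0.18·π_1 + 0.18·π_2 + 0.32·π_3 + 0.28·π_4
Solving with the normalization constraint gives π = (0.2566, 0.2553, 0.2383, 0.2497).
So the stationary probability of Medium is 0.2553.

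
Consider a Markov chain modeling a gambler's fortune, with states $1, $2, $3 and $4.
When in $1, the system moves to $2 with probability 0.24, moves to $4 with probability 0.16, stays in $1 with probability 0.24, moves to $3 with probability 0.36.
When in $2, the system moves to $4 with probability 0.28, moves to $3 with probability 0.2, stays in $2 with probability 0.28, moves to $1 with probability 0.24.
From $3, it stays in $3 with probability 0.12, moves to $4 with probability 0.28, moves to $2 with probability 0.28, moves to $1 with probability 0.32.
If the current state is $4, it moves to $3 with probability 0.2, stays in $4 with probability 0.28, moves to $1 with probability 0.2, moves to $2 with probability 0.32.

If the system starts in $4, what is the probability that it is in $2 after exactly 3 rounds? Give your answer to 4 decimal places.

0.2804

Propagate the distribution vector 3 rounds from $4.
After 0 rounds: (0.0000, 0.0000, 0.0000, 1.0000)
After 1 round: (0.2000, 0.3200, 0.2000, 0.2800)
After 2 rounds: (0.2448, 0.2832, 0.2160, 0.2560)
After 3 rounds: (0.2470, 0.2804, 0.2219, 0.2506)
P(in $2 after 3 rounds) = 0.2804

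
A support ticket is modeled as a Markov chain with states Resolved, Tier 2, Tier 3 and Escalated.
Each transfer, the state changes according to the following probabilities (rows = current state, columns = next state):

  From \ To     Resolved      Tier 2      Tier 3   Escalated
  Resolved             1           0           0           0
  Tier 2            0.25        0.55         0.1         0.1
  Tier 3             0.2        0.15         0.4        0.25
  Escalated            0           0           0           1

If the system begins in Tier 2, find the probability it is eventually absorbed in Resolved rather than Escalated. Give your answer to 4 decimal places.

Let h(s) be the probability of absorption at Resolved starting from transient state s. Then h(Resolved) = 1 and h(Escalated) = 0. By first-step analysis:
h(Tier 2) = 0.25·1 + 0.55·h(Tier 2) + 0.1·h(Tier 3) + 0.1·0
h(Tier 3) = 0.2·1 + 0.15·h(Tier 2) + 0.4·h(Tier 3) + 0.25·0
Solving: h(Tier 2) = 0.6667, h(Tier 3) = 0.5000.
Starting from Tier 2, the probability is 0.6667.

0.6667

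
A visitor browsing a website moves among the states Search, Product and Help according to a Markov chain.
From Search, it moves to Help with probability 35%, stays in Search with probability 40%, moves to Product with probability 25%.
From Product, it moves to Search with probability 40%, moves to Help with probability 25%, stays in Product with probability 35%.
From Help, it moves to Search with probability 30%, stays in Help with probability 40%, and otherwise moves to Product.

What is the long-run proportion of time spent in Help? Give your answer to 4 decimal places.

Let the stationary distribution be π with π = πP and π_1 + π_2 + π_3 = 1.
π_1 = 0.4·π_1 + 0.4·π_2 + 0.3·π_3
π_2 = 0.25·π_1 + 0.35·π_2 + 0.3·π_3
Solving with the normalization constraint gives π = (0.3663, 0.2965, 0.3372).
So the stationary probability of Help is 0.3372.

0.3372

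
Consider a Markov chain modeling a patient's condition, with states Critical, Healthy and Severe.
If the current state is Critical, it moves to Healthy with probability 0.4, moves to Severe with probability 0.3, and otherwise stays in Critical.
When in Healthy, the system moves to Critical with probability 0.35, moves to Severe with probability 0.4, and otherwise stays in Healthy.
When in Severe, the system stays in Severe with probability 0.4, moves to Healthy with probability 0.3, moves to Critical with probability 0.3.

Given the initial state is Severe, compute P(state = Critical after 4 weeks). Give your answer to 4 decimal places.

Propagate the distribution vector 4 weeks from Severe.
After 0 weeks: (0.0000, 0.0000, 1.0000)
After 1 week: (0.3000, 0.3000, 0.4000)
After 2 weeks: (0.3150, 0.3150, 0.3700)
After 3 weeks: (0.3158, 0.3158, 0.3685)
After 4 weeks: (0.3158, 0.3158, 0.3684)
P(in Critical after 4 weeks) = 0.3158

0.3158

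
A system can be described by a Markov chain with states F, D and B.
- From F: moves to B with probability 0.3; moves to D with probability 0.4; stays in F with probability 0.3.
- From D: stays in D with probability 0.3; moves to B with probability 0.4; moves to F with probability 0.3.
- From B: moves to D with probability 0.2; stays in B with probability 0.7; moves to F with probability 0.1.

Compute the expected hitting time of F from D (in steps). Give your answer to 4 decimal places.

Let t(s) be the expected number of steps to first reach F from state s, with t(F) = 0. Conditioning on the first step:
t(D) = 1 + 0.3·t(D) + 0.4·t(B)
t(B) = 1 + 0.2·t(D) + 0.7·t(B)
Solving: t(D) = 5.3846, t(B) = 6.9231.
Expected steps from D to F: 5.3846.

5.3846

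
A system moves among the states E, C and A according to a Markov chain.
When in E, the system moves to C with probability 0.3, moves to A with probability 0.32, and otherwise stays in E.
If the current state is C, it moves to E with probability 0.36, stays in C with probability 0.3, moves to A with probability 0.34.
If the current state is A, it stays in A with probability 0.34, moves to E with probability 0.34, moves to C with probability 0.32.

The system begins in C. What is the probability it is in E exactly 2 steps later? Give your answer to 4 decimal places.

0.3604

Sum over the intermediate state after 1 step:
P = P(C→E)·P(E→E) + P(C→C)·P(C→E) + P(C→A)·P(A→E)
  = 0.36×0.38 + 0.3×0.36 + 0.34×0.34
  = 0.1368 + 0.1080 + 0.1156 = 0.3604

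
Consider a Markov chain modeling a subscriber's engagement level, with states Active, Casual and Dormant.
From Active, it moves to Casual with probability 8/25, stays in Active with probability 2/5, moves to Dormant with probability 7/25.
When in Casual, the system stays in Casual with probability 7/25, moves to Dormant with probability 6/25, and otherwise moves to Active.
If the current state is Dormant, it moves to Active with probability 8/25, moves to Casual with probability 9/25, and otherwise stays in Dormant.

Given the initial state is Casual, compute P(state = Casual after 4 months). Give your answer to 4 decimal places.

Propagate the distribution vector 4 months from Casual.
After 0 months: (0.0000, 1.0000, 0.0000)
After 1 month: (0.4800, 0.2800, 0.2400)
After 2 months: (0.4032, 0.3184, 0.2784)
After 3 months: (0.4032, 0.3184, 0.2784)
After 4 months: (0.4032, 0.3184, 0.2784)
P(in Casual after 4 months) = 0.3184

0.3184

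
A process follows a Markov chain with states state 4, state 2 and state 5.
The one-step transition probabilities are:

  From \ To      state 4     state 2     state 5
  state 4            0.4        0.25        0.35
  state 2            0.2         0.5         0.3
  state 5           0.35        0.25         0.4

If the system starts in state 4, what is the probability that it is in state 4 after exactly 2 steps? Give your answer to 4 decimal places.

0.3325

Sum over the intermediate state after 1 step:
P = P(state 4→state 4)·P(state 4→state 4) + P(state 4→state 2)·P(state 2→state 4) + P(state 4→state 5)·P(state 5→state 4)
  = 0.4×0.4 + 0.25×0.2 + 0.35×0.35
  = 0.1600 + 0.0500 + 0.1225 = 0.3325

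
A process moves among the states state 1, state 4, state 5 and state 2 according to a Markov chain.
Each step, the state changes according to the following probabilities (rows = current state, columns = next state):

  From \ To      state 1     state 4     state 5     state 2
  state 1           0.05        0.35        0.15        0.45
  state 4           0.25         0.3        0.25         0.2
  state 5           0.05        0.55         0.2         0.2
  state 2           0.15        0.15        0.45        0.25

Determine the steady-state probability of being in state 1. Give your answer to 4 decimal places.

0.1424

Let the stationary distribution be π with π = πP and π_1 + π_2 + π_3 + π_4 = 1.
π_1 = 0.05·π_1 + 0.25·π_2 + 0.05·π_3 + 0.15·π_4
π_2 = 0.35·π_1 + 0.3·π_2 + 0.55·π_3 + 0.15·π_4
π_3 = 0.15·π_1 + 0.25·π_2 + 0.2·π_3 + 0.45·π_4
Solving with the normalization constraint gives π = (0.1424, 0.3379, 0.2718, 0.2480).
So the stationary probability of state 1 is 0.1424.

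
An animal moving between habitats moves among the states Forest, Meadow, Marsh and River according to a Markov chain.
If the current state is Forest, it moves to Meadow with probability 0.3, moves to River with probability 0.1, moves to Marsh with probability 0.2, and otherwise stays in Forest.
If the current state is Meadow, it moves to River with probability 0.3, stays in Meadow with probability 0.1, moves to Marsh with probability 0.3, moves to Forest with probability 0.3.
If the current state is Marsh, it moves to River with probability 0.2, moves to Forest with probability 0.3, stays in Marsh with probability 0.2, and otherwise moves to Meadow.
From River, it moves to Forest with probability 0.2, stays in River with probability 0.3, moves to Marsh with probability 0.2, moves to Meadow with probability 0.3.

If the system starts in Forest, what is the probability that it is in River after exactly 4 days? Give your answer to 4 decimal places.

Propagate the distribution vector 4 days from Forest.
After 0 days: (1.0000, 0.0000, 0.0000, 0.0000)
After 1 day: (0.4000, 0.3000, 0.2000, 0.1000)
After 2 days: (0.3300, 0.2400, 0.2300, 0.2000)
After 3 days: (0.3130, 0.2520, 0.2240, 0.2110)
After 4 days: (0.3102, 0.2496, 0.2252, 0.2150)
P(in River after 4 days) = 0.2150

0.2150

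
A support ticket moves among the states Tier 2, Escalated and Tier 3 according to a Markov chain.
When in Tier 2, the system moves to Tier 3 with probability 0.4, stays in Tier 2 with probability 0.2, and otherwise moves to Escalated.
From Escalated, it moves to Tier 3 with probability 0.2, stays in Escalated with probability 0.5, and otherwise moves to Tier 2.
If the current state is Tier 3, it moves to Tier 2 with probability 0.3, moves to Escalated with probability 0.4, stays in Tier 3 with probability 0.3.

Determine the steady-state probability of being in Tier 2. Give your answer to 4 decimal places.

Let the stationary distribution be π with π = πP and π_1 + π_2 + π_3 = 1.
π_1 = 0.2·π_1 + 0.3·π_2 + 0.3·π_3
π_2 = 0.4·π_1 + 0.5·π_2 + 0.4·π_3
Solving with the normalization constraint gives π = (0.2727, 0.4444, 0.2828).
So the stationary probability of Tier 2 is 0.2727.

0.2727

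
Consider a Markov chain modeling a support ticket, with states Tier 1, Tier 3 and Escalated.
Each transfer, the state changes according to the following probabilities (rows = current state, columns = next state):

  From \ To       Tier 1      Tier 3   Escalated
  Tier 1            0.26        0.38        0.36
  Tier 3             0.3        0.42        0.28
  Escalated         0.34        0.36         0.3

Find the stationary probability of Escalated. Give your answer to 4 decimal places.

0.3102

Let the stationary distribution be π with π = πP and π_1 + π_2 + π_3 = 1.
π_1 = 0.26·π_1 + 0.3·π_2 + 0.34·π_3
π_2 = 0.38·π_1 + 0.42·π_2 + 0.36·π_3
Solving with the normalization constraint gives π = (0.3004, 0.3894, 0.3102).
So the stationary probability of Escalated is 0.3102.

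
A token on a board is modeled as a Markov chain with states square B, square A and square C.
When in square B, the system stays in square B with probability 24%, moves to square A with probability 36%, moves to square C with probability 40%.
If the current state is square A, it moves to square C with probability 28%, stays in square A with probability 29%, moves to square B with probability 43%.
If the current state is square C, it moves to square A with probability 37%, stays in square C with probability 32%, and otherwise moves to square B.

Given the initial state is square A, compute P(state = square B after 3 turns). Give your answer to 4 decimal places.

0.3291

Propagate the distribution vector 3 turns from square A.
After 0 turns: (0.0000, 1.0000, 0.0000)
After 1 turn: (0.4300, 0.2900, 0.2800)
After 2 turns: (0.3147, 0.3425, 0.3428)
After 3 turns: (0.3291, 0.3395, 0.3315)
P(in square B after 3 turns) = 0.3291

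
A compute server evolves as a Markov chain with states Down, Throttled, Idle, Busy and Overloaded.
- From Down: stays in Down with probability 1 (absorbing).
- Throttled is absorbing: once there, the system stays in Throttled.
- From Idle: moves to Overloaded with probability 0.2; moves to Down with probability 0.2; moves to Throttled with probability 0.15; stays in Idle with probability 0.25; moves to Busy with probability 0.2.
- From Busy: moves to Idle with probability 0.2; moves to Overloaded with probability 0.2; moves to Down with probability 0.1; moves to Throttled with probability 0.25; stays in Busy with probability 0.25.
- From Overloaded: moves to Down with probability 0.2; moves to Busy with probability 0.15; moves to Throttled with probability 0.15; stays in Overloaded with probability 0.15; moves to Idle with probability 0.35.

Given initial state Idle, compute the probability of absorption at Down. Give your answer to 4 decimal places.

0.5141

Let h(s) be the probability of absorption at Down starting from transient state s. Then h(Down) = 1 and h(Throttled) = 0. By first-step analysis:
h(Idle) = 0.2·1 + 0.15·0 + 0.25·h(Idle) + 0.2·h(Busy) + 0.2·h(Overloaded)
h(Busy) = 0.1·1 + 0.25·0 + 0.2·h(Idle) + 0.25·h(Busy) + 0.2·h(Overloaded)
h(Overloaded) = 0.2·1 + 0.15·0 + 0.35·h(Idle) + 0.15·h(Busy) + 0.15·h(Overloaded)
Solving: h(Idle) = 0.5141, h(Busy) = 0.4089, h(Overloaded) = 0.5192.
Starting from Idle, the probability is 0.5141.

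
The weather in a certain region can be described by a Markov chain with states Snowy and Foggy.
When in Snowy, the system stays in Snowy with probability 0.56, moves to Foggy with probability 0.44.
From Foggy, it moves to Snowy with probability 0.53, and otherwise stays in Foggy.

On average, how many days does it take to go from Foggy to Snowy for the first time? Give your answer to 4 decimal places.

Let t(s) be the expected number of days to first reach Snowy from state s, with t(Snowy) = 0. Conditioning on the first day:
t(Foggy) = 1 + 0.47·t(Foggy)
Solving: t(Foggy) = 1.8868.
Expected days from Foggy to Snowy: 1.8868.

1.8868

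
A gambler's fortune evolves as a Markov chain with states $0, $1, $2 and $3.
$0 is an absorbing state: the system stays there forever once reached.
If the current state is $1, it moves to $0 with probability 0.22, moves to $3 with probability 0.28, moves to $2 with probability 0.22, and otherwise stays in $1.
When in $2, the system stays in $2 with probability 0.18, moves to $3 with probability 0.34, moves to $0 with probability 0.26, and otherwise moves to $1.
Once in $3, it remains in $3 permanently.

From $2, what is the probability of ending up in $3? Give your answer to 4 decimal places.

Let h(s) be the probability of absorption at $3 starting from transient state s. Then h($3) = 1 and h($0) = 0. By first-step analysis:
h($1) = 0.22·0 + 0.28·h($1) + 0.22·h($2) + 0.28·1
h($2) = 0.26·0 + 0.22·h($1) + 0.18·h($2) + 0.34·1
Solving: h($1) = 0.5616, h($2) = 0.5653.
Starting from $2, the probability is 0.5653.

0.5653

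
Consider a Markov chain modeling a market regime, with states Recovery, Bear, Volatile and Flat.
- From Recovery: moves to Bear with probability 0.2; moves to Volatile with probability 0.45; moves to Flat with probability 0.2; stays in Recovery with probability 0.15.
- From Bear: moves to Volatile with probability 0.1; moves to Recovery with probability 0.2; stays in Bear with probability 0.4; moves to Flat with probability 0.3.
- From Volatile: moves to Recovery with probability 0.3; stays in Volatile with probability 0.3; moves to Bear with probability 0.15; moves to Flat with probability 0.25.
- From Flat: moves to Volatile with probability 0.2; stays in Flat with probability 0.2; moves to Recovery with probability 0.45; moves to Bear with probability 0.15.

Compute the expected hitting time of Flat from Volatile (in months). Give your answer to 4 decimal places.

4.0209

Let t(s) be the expected number of months to first reach Flat from state s, with t(Flat) = 0. Conditioning on the first month:
t(Recovery) = 1 + 0.15·t(Recovery) + 0.2·t(Bear) + 0.45·t(Volatile)
t(Bear) = 1 + 0.2·t(Recovery) + 0.4·t(Bear) + 0.1·t(Volatile)
t(Volatile) = 1 + 0.3·t(Recovery) + 0.15·t(Bear) + 0.3·t(Volatile)
Solving: t(Recovery) = 4.1831, t(Bear) = 3.7312, t(Volatile) = 4.0209.
Expected months from Volatile to Flat: 4.0209.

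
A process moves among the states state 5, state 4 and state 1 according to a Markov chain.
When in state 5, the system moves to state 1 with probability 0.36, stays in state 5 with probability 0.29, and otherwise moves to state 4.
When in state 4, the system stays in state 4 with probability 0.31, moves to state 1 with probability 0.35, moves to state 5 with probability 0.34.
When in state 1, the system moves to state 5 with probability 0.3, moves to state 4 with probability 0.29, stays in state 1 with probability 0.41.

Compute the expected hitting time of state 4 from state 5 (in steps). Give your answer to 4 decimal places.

Let t(s) be the expected number of steps to first reach state 4 from state s, with t(state 4) = 0. Conditioning on the first step:
t(state 5) = 1 + 0.29·t(state 5) + 0.36·t(state 1)
t(state 1) = 1 + 0.3·t(state 5) + 0.41·t(state 1)
Solving: t(state 5) = 3.0556, t(state 1) = 3.2486.
Expected steps from state 5 to state 4: 3.0556.

3.0556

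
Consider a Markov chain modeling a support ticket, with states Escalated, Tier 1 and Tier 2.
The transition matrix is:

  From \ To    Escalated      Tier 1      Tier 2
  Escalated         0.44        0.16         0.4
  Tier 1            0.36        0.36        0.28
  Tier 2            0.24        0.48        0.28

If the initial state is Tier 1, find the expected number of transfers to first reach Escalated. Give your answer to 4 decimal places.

Let t(s) be the expected number of transfers to first reach Escalated from state s, with t(Escalated) = 0. Conditioning on the first transfer:
t(Tier 1) = 1 + 0.36·t(Tier 1) + 0.28·t(Tier 2)
t(Tier 2) = 1 + 0.48·t(Tier 1) + 0.28·t(Tier 2)
Solving: t(Tier 1) = 3.0637, t(Tier 2) = 3.4314.
Expected transfers from Tier 1 to Escalated: 3.0637.

3.0637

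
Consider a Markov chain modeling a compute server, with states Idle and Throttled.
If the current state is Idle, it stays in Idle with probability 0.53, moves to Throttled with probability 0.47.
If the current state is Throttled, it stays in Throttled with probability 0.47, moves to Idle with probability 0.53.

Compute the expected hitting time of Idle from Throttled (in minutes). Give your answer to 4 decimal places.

1.8868

Let t(s) be the expected number of minutes to first reach Idle from state s, with t(Idle) = 0. Conditioning on the first minute:
t(Throttled) = 1 + 0.47·t(Throttled)
Solving: t(Throttled) = 1.8868.
Expected minutes from Throttled to Idle: 1.8868.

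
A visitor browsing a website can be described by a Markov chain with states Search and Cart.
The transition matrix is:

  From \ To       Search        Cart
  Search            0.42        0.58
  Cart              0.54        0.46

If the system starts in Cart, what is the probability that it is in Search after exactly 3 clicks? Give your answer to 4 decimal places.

0.4830

Propagate the distribution vector 3 clicks from Cart.
After 0 clicks: (0.0000, 1.0000)
After 1 click: (0.5400, 0.4600)
After 2 clicks: (0.4752, 0.5248)
After 3 clicks: (0.4830, 0.5170)
P(in Search after 3 clicks) = 0.4830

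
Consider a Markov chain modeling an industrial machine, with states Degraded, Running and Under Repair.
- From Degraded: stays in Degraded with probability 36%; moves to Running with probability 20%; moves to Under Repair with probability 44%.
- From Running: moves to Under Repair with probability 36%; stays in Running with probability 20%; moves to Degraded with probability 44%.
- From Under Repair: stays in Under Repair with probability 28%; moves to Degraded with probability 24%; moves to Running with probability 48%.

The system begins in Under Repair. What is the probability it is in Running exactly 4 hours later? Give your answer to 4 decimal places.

0.3010

Propagate the distribution vector 4 hours from Under Repair.
After 0 hours: (0.0000, 0.0000, 1.0000)
After 1 hour: (0.2400, 0.4800, 0.2800)
After 2 hours: (0.3648, 0.2784, 0.3568)
After 3 hours: (0.3395, 0.2999, 0.3606)
After 4 hours: (0.3407, 0.3010, 0.3583)
P(in Running after 4 hours) = 0.3010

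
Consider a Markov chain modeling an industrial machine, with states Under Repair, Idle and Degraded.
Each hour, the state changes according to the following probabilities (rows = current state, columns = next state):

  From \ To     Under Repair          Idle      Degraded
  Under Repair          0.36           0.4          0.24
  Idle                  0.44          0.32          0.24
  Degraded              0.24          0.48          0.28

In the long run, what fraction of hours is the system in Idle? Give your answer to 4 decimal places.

Let the stationary distribution be π with π = πP and π_1 + π_2 + π_3 = 1.
π_1 = 0.36·π_1 + 0.44·π_2 + 0.24·π_3
π_2 = 0.4·π_1 + 0.32·π_2 + 0.48·π_3
Solving with the normalization constraint gives π = (0.3611, 0.3889, 0.2500).
So the stationary probability of Idle is 0.3889.

0.3889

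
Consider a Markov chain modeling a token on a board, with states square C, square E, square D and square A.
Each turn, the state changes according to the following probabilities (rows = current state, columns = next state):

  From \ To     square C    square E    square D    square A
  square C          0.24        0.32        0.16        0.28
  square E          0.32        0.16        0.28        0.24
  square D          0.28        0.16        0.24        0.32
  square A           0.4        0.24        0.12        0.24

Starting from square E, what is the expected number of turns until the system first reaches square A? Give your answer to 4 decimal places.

Let t(s) be the expected number of turns to first reach square A from state s, with t(square A) = 0. Conditioning on the first turn:
t(square C) = 1 + 0.24·t(square C) + 0.32·t(square E) + 0.16·t(square D)
t(square E) = 1 + 0.32·t(square C) + 0.16·t(square E) + 0.28·t(square D)
t(square D) = 1 + 0.28·t(square C) + 0.16·t(square E) + 0.24·t(square D)
Solving: t(square C) = 3.5926, t(square E) = 3.6984, t(square D) = 3.4180.
Expected turns from square E to square A: 3.6984.

3.6984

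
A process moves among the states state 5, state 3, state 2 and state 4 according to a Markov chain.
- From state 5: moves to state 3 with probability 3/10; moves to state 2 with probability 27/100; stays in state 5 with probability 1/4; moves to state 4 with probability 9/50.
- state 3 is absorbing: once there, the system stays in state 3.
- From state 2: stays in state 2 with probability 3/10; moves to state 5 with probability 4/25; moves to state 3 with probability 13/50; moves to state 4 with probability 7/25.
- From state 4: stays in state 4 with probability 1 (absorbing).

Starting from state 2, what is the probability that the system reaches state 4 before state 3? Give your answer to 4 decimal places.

Let h(s) be the probability of absorption at state 4 starting from transient state s. Then h(state 4) = 1 and h(state 3) = 0. By first-step analysis:
h(state 5) = 0.25·h(state 5) + 0.3·0 + 0.27·h(state 2) + 0.18·1
h(state 2) = 0.16·h(state 5) + 0.26·0 + 0.3·h(state 2) + 0.28·1
Solving: h(state 5) = 0.4184, h(state 2) = 0.4956.
Starting from state 2, the probability is 0.4956.

0.4956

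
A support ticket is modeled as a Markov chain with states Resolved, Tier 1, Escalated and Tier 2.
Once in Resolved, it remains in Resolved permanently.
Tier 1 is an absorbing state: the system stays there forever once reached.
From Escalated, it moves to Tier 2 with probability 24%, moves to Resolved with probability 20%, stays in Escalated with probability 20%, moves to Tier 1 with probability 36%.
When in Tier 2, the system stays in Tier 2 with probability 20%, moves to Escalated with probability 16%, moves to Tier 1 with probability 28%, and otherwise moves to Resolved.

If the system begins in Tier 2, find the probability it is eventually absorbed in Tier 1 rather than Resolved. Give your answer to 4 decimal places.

0.4681

Let h(s) be the probability of absorption at Tier 1 starting from transient state s. Then h(Tier 1) = 1 and h(Resolved) = 0. By first-step analysis:
h(Escalated) = 0.2·0 + 0.36·1 + 0.2·h(Escalated) + 0.24·h(Tier 2)
h(Tier 2) = 0.36·0 + 0.28·1 + 0.16·h(Escalated) + 0.2·h(Tier 2)
Solving: h(Escalated) = 0.5904, h(Tier 2) = 0.4681.
Starting from Tier 2, the probability is 0.4681.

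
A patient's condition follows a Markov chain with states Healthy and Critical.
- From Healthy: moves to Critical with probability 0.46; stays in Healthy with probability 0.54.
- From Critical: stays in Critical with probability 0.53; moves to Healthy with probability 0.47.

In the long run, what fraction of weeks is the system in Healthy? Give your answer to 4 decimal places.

Let the stationary distribution be π with π = πP and π_1 + π_2 = 1.
π_1 = 0.54·π_1 + 0.47·π_2
Solving with the normalization constraint gives π = (0.5054, 0.4946).
So the stationary probability of Healthy is 0.5054.

0.5054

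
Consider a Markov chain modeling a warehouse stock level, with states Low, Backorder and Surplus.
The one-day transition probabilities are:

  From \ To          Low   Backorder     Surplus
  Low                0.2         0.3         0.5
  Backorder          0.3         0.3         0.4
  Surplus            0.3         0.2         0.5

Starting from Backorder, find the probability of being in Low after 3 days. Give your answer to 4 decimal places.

0.2730

Propagate the distribution vector 3 days from Backorder.
After 0 days: (0.0000, 1.0000, 0.0000)
After 1 day: (0.3000, 0.3000, 0.4000)
After 2 days: (0.2700, 0.2600, 0.4700)
After 3 days: (0.2730, 0.2530, 0.4740)
P(in Low after 3 days) = 0.2730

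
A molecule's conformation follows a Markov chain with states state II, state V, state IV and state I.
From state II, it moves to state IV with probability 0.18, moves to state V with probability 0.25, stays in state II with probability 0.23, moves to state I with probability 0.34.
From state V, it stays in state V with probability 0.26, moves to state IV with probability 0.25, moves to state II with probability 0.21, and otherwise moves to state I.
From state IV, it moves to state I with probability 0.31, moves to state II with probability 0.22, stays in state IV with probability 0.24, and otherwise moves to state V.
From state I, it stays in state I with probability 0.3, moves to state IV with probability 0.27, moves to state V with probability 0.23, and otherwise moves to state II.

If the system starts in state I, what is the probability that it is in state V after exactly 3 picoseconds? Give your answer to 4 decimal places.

Propagate the distribution vector 3 picoseconds from state I.
After 0 picoseconds: (0.0000, 0.0000, 0.0000, 1.0000)
After 1 picosecond: (0.2000, 0.2300, 0.2700, 0.3000)
After 2 picoseconds: (0.2137, 0.2409, 0.2393, 0.3061)
After 3 picoseconds: (0.2136, 0.2415, 0.2388, 0.3061)
P(in state V after 3 picoseconds) = 0.2415

0.2415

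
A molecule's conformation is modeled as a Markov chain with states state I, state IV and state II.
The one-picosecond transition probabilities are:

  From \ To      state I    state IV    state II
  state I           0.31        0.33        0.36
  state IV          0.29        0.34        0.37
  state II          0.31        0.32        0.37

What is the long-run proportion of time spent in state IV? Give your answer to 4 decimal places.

0.3296

Let the stationary distribution be π with π = πP and π_1 + π_2 + π_3 = 1.
π_1 = 0.31·π_1 + 0.29·π_2 + 0.31·π_3
π_2 = 0.33·π_1 + 0.34·π_2 + 0.32·π_3
Solving with the normalization constraint gives π = (0.3034, 0.3296, 0.3670).
So the stationary probability of state IV is 0.3296.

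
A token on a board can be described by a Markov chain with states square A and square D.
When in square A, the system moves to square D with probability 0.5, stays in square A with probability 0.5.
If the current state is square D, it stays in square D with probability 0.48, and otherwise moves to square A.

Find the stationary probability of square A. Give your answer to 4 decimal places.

Let the stationary distribution be π with π = πP and π_1 + π_2 = 1.
π_1 = 0.5·π_1 + 0.52·π_2
Solving with the normalization constraint gives π = (0.5098, 0.4902).
So the stationary probability of square A is 0.5098.

0.5098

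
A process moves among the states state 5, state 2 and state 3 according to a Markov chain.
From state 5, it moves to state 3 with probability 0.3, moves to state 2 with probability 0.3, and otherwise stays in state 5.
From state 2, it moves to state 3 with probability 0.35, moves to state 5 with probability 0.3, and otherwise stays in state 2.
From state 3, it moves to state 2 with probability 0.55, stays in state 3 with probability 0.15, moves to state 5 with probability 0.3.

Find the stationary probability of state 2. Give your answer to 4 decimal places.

Let the stationary distribution be π with π = πP and π_1 + π_2 + π_3 = 1.
π_1 = 0.4·π_1 + 0.3·π_2 + 0.3·π_3
π_2 = 0.3·π_1 + 0.35·π_2 + 0.55·π_3
Solving with the normalization constraint gives π = (0.3333, 0.3889, 0.2778).
So the stationary probability of state 2 is 0.3889.

0.3889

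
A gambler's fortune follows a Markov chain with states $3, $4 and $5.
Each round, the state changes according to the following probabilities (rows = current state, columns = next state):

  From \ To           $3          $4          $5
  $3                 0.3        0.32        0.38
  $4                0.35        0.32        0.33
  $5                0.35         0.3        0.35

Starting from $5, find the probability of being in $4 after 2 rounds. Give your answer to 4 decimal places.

Sum over the intermediate state after 1 round:
P = P($5→$3)·P($3→$4) + P($5→$4)·P($4→$4) + P($5→$5)·P($5→$4)
  = 0.35×0.32 + 0.3×0.32 + 0.35×0.3
  = 0.1120 + 0.0960 + 0.1050 = 0.3130

0.3130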